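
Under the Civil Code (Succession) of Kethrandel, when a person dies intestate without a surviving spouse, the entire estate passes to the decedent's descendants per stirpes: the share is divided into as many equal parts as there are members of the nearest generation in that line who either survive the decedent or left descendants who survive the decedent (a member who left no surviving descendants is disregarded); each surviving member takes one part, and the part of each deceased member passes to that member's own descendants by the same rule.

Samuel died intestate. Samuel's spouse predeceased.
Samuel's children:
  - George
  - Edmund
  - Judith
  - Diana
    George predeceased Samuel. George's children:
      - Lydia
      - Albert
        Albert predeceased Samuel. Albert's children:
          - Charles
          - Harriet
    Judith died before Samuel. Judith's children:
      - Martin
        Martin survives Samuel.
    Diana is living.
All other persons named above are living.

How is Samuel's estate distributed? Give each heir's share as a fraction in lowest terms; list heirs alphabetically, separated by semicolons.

Charles 1/16; Diana 1/4; Edmund 1/4; Harriet 1/16; Lydia 1/8; Martin 1/4

There is no surviving spouse, so the entire estate passes to Samuel's descendants per stirpes.
The estate is divided into 4 equal shares of 1/4 among George, Edmund, Judith, Diana.
George predeceased; the 1/4 allotted to George's branch passes to George's issue by representation.
The 1/4 is divided into 2 equal shares of 1/8 among Lydia, Albert.
Lydia is living and takes 1/8.
Albert predeceased; the 1/8 allotted to Albert's branch passes to Albert's issue by representation.
The 1/8 is divided into 2 equal shares of 1/16 among Charles, Harriet.
Charles is living and takes 1/16.
Harriet is living and takes 1/16.
Edmund is living and takes 1/4.
Judith predeceased; the 1/4 allotted to Judith's branch passes to Judith's issue by representation.
Martin is the sole taker at this level and receives the full 1/4.
Diana is living and takes 1/4.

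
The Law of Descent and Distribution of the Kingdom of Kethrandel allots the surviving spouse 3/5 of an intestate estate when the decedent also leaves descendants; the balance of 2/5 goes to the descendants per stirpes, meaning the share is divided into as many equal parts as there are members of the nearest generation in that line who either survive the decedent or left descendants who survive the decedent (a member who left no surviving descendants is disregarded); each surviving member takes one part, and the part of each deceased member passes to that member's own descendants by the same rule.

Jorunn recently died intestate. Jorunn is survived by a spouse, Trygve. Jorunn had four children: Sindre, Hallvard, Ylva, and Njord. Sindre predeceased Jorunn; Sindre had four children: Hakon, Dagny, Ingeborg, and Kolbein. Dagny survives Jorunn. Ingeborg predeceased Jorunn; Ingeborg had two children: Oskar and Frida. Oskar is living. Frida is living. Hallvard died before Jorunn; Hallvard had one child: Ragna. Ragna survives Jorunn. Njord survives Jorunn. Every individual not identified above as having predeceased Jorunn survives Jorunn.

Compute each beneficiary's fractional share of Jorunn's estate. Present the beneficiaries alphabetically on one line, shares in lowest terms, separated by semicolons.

Trygve, as surviving spouse, takes 3/5.
The remaining 2/5 passes to Jorunn's descendants per stirpes.
The 2/5 is divided into 4 equal shares of 1/10 among Sindre, Hallvard, Ylva, Njord.
Sindre predeceased; the 1/10 allotted to Sindre's branch passes to Sindre's issue by representation.
The 1/10 is divided into 4 equal shares of 1/40 among Hakon, Dagny, Ingeborg, Kolbein.
Hakon is living and takes 1/40.
Dagny is living and takes 1/40.
Ingeborg predeceased; the 1/40 allotted to Ingeborg's branch passes to Ingeborg's issue by representation.
The 1/40 is divided into 2 equal shares of 1/80 among Oskar, Frida.
Oskar is living and takes 1/80.
Frida is living and takes 1/80.
Kolbein is living and takes 1/40.
Hallvard predeceased; the 1/10 allotted to Hallvard's branch passes to Hallvard's issue by representation.
Ragna is the sole taker at this level and receives the full 1/10.
Ylva is living and takes 1/10.
Njord is living and takes 1/10.

Dagny 1/40; Frida 1/80; Hakon 1/40; Kolbein 1/40; Njord 1/10; Oskar 1/80; Ragna 1/10; Trygve 3/5; Ylva 1/10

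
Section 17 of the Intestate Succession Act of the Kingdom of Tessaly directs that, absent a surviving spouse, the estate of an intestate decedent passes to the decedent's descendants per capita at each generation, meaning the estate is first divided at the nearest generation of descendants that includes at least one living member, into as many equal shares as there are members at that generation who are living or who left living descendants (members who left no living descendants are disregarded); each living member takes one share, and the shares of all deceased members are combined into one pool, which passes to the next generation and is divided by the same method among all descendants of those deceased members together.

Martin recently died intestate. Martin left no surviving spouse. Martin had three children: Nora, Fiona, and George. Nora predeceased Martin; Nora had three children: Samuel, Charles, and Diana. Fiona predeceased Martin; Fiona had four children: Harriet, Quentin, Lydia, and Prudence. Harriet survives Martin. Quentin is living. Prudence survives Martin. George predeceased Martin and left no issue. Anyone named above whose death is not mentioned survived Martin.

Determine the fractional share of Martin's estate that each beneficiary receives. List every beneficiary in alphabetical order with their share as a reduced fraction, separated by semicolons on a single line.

Charles 1/7; Diana 1/7; Harriet 1/7; Lydia 1/7; Prudence 1/7; Quentin 1/7; Samuel 1/7

There is no surviving spouse, so the entire estate passes to Martin's descendants per capita at each generation.
No one at generation 1 (Nora, Fiona) is living; moving to the next generation.
At generation 2 (Samuel, Charles, Diana, Harriet, Quentin, Lydia, Prudence) there are 7 shares of (1)/7 = 1/7 each.
Living: Samuel, Charles, Diana, Harriet, Quentin, Lydia, and Prudence — each takes 1/7.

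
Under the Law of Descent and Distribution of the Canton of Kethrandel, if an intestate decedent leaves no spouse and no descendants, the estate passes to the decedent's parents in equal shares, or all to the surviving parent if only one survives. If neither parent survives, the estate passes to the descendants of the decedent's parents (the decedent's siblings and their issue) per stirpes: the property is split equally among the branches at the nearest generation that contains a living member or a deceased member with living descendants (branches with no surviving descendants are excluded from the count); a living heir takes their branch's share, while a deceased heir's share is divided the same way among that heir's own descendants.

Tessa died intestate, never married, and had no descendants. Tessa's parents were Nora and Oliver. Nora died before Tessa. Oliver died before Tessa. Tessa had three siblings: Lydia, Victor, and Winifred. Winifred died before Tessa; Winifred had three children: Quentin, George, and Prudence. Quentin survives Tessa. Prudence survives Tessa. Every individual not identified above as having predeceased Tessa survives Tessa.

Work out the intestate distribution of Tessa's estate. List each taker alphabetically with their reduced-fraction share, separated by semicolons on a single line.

Neither parent survives and there are no descendants, so the estate passes to Tessa's siblings and their issue per stirpes.
The estate is divided into 3 equal shares of 1/3 among Lydia, Victor, Winifred.
Lydia is living and takes 1/3.
Victor is living and takes 1/3.
Winifred predeceased; the 1/3 allotted to Winifred's branch passes to Winifred's issue by representation.
The 1/3 is divided into 3 equal shares of 1/9 among Quentin, George, Prudence.
Quentin is living and takes 1/9.
George is living and takes 1/9.
Prudence is living and takes 1/9.

George 1/9; Lydia 1/3; Prudence 1/9; Quentin 1/9; Victor 1/3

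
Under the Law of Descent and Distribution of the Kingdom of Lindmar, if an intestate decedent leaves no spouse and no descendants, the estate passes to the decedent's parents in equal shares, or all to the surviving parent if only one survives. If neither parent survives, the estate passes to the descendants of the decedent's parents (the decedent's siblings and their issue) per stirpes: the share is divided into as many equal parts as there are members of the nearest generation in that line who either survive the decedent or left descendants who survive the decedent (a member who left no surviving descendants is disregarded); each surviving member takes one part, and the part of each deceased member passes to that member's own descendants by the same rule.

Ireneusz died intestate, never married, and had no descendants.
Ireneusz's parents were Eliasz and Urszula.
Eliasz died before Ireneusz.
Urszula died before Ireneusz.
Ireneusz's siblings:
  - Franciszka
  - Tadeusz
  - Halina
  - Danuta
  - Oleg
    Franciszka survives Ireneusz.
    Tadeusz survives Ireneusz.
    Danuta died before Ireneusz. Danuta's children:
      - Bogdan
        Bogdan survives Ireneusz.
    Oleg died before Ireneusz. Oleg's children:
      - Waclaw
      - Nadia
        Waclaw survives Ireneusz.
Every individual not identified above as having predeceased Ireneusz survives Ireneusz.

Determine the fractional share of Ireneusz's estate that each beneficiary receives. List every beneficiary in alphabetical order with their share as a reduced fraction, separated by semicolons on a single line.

Bogdan 1/5; Franciszka 1/5; Halina 1/5; Nadia 1/10; Tadeusz 1/5; Waclaw 1/10

Neither parent survives and there are no descendants, so the estate passes to Ireneusz's siblings and their issue per stirpes.
The estate is divided into 5 equal shares of 1/5 among Franciszka, Tadeusz, Halina, Danuta, Oleg.
Franciszka is living and takes 1/5.
Tadeusz is living and takes 1/5.
Halina is living and takes 1/5.
Danuta predeceased; the 1/5 allotted to Danuta's branch passes to Danuta's issue by representation.
Bogdan is the sole taker at this level and receives the full 1/5.
Oleg predeceased; the 1/5 allotted to Oleg's branch passes to Oleg's issue by representation.
The 1/5 is divided into 2 equal shares of 1/10 among Waclaw, Nadia.
Waclaw is living and takes 1/10.
Nadia is living and takes 1/10.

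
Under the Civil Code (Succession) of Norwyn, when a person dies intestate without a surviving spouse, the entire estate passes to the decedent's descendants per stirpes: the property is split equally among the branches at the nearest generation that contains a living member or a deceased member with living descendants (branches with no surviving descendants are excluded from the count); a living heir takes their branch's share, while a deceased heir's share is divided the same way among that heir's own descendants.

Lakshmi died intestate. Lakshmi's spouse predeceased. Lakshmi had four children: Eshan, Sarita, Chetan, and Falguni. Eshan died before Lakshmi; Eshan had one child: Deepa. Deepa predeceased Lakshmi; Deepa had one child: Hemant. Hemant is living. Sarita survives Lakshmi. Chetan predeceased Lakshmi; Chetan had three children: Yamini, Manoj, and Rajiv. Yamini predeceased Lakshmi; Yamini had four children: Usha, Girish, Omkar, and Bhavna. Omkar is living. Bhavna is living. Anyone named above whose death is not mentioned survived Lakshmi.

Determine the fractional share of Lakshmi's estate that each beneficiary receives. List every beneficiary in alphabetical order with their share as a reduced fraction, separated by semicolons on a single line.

Bhavna 1/48; Falguni 1/4; Girish 1/48; Hemant 1/4; Manoj 1/12; Omkar 1/48; Rajiv 1/12; Sarita 1/4; Usha 1/48

There is no surviving spouse, so the entire estate passes to Lakshmi's descendants per stirpes.
The estate is divided into 4 equal shares of 1/4 among Eshan, Sarita, Chetan, Falguni.
Eshan predeceased; the 1/4 allotted to Eshan's branch passes to Eshan's issue by representation.
Deepa's line is the sole branch at this level, so the full 1/4 passes to Deepa's issue by representation.
Hemant is the sole taker at this level and receives the full 1/4.
Sarita is living and takes 1/4.
Chetan predeceased; the 1/4 allotted to Chetan's branch passes to Chetan's issue by representation.
The 1/4 is divided into 3 equal shares of 1/12 among Yamini, Manoj, Rajiv.
Yamini predeceased; the 1/12 allotted to Yamini's branch passes to Yamini's issue by representation.
The 1/12 is divided into 4 equal shares of 1/48 among Usha, Girish, Omkar, Bhavna.
Usha is living and takes 1/48.
Girish is living and takes 1/48.
Omkar is living and takes 1/48.
Bhavna is living and takes 1/48.
Manoj is living and takes 1/12.
Rajiv is living and takes 1/12.
Falguni is living and takes 1/4.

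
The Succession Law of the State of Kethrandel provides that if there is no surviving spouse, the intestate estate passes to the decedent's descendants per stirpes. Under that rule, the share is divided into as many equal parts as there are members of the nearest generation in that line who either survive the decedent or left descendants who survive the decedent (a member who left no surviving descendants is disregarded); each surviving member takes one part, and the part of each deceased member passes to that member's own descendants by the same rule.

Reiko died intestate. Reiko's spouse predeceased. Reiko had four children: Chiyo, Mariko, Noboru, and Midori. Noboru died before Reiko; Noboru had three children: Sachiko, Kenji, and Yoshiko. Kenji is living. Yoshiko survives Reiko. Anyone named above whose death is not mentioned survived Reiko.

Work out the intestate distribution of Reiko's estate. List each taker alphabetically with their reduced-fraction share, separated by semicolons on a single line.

Chiyo 1/4; Kenji 1/12; Mariko 1/4; Midori 1/4; Sachiko 1/12; Yoshiko 1/12

There is no surviving spouse, so the entire estate passes to Reiko's descendants per stirpes.
The estate is divided into 4 equal shares of 1/4 among Chiyo, Mariko, Noboru, Midori.
Chiyo is living and takes 1/4.
Mariko is living and takes 1/4.
Noboru predeceased; the 1/4 allotted to Noboru's branch passes to Noboru's issue by representation.
The 1/4 is divided into 3 equal shares of 1/12 among Sachiko, Kenji, Yoshiko.
Sachiko is living and takes 1/12.
Kenji is living and takes 1/12.
Yoshiko is living and takes 1/12.
Midori is living and takes 1/4.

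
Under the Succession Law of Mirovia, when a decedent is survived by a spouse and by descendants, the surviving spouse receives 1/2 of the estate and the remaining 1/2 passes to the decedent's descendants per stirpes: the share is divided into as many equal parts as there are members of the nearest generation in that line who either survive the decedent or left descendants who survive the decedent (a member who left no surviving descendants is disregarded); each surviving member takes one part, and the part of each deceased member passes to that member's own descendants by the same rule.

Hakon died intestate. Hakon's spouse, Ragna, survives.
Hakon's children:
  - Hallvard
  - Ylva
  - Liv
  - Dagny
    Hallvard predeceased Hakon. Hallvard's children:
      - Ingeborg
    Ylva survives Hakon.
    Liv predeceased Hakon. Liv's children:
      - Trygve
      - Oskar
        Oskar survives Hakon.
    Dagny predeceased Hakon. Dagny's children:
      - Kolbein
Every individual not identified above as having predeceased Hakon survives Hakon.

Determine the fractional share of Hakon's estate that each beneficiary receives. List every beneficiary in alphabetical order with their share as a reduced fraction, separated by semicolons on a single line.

Ingeborg 1/8; Kolbein 1/8; Oskar 1/16; Ragna 1/2; Trygve 1/16; Ylva 1/8

Ragna, as surviving spouse, takes 1/2.
The remaining 1/2 passes to Hakon's descendants per stirpes.
The 1/2 is divided into 4 equal shares of 1/8 among Hallvard, Ylva, Liv, Dagny.
Hallvard predeceased; the 1/8 allotted to Hallvard's branch passes to Hallvard's issue by representation.
Ingeborg is the sole taker at this level and receives the full 1/8.
Ylva is living and takes 1/8.
Liv predeceased; the 1/8 allotted to Liv's branch passes to Liv's issue by representation.
The 1/8 is divided into 2 equal shares of 1/16 among Trygve, Oskar.
Trygve is living and takes 1/16.
Oskar is living and takes 1/16.
Dagny predeceased; the 1/8 allotted to Dagny's branch passes to Dagny's issue by representation.
Kolbein is the sole taker at this level and receives the full 1/8.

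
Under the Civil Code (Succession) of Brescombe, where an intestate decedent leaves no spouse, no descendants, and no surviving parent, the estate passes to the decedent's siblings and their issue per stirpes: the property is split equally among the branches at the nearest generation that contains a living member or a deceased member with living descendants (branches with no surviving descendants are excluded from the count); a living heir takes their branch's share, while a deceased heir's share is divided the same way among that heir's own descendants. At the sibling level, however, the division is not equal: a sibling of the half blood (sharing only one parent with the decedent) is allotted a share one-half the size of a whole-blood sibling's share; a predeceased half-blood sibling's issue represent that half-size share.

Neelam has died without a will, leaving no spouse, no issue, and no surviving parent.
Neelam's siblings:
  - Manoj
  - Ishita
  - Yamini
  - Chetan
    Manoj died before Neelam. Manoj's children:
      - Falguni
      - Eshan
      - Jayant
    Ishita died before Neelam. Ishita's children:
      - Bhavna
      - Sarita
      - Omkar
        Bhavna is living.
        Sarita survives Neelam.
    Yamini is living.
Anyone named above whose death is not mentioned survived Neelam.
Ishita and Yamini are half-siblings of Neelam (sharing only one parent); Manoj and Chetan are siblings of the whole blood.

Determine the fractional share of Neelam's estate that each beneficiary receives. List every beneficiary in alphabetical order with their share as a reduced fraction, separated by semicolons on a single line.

No spouse, descendants, or parent survives, so the estate passes to Neelam's siblings per stirpes.
Half-blood siblings count for one-half the weight of whole-blood siblings at the initial division.
Dividing 1 in proportion to weights (total weight 3): Manoj (weight 1) → 1/3; Ishita (weight 1/2) → 1/6; Yamini (weight 1/2) → 1/6; Chetan (weight 1) → 1/3.
Manoj predeceased; the 1/3 allotted to Manoj's branch passes to Manoj's issue by representation.
The 1/3 is divided into 3 equal shares of 1/9 among Falguni, Eshan, Jayant.
Falguni is living and takes 1/9.
Eshan is living and takes 1/9.
Jayant is living and takes 1/9.
Ishita predeceased; the 1/6 allotted to Ishita's branch passes to Ishita's issue by representation.
The 1/6 is divided into 3 equal shares of 1/18 among Bhavna, Sarita, Omkar.
Bhavna is living and takes 1/18.
Sarita is living and takes 1/18.
Omkar is living and takes 1/18.
Yamini is living and takes 1/6.
Chetan is living and takes 1/3.

Bhavna 1/18; Chetan 1/3; Eshan 1/9; Falguni 1/9; Jayant 1/9; Omkar 1/18; Sarita 1/18; Yamini 1/6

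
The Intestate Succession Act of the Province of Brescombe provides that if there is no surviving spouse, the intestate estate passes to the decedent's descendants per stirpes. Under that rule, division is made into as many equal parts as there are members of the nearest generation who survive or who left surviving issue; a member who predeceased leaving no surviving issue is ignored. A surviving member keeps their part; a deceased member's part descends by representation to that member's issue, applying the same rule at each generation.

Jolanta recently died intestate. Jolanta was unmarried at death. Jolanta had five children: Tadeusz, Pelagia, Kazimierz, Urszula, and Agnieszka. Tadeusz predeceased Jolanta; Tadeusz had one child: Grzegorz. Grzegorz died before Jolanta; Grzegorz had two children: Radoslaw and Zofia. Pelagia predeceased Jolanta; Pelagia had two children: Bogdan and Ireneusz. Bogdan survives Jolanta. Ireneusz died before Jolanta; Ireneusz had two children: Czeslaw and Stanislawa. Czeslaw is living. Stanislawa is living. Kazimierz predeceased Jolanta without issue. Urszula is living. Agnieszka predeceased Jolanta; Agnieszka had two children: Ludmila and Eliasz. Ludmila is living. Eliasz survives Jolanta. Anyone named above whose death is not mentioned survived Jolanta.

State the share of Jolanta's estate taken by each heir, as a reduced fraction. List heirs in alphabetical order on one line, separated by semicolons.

There is no surviving spouse, so the entire estate passes to Jolanta's descendants per stirpes.
Kazimierz left no surviving issue, so that branch lapses and is disregarded.
The estate is divided into 4 equal shares of 1/4 among Tadeusz, Pelagia, Urszula, Agnieszka.
Tadeusz predeceased; the 1/4 allotted to Tadeusz's branch passes to Tadeusz's issue by representation.
Grzegorz's line is the sole branch at this level, so the full 1/4 passes to Grzegorz's issue by representation.
The 1/4 is divided into 2 equal shares of 1/8 among Radoslaw, Zofia.
Radoslaw is living and takes 1/8.
Zofia is living and takes 1/8.
Pelagia predeceased; the 1/4 allotted to Pelagia's branch passes to Pelagia's issue by representation.
The 1/4 is divided into 2 equal shares of 1/8 among Bogdan, Ireneusz.
Bogdan is living and takes 1/8.
Ireneusz predeceased; the 1/8 allotted to Ireneusz's branch passes to Ireneusz's issue by representation.
The 1/8 is divided into 2 equal shares of 1/16 among Czeslaw, Stanislawa.
Czeslaw is living and takes 1/16.
Stanislawa is living and takes 1/16.
Urszula is living and takes 1/4.
Agnieszka predeceased; the 1/4 allotted to Agnieszka's branch passes to Agnieszka's issue by representation.
The 1/4 is divided into 2 equal shares of 1/8 among Ludmila, Eliasz.
Ludmila is living and takes 1/8.
Eliasz is living and takes 1/8.

Bogdan 1/8; Czeslaw 1/16; Eliasz 1/8; Ludmila 1/8; Radoslaw 1/8; Stanislawa 1/16; Urszula 1/4; Zofia 1/8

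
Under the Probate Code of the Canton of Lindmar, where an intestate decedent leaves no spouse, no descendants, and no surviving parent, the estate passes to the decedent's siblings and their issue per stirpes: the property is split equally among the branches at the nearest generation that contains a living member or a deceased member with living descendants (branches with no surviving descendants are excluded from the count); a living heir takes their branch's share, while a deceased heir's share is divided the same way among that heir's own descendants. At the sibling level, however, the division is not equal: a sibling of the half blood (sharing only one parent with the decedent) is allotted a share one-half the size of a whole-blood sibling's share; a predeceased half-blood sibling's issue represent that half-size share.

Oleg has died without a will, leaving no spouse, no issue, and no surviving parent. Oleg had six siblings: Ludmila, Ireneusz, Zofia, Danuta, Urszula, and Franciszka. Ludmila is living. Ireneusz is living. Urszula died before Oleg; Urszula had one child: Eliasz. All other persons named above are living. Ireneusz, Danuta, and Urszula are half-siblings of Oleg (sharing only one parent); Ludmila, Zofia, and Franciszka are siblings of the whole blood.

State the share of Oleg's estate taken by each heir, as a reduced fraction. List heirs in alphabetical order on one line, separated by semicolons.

No spouse, descendants, or parent survives, so the estate passes to Oleg's siblings per stirpes.
Half-blood siblings count for one-half the weight of whole-blood siblings at the initial division.
Dividing 1 in proportion to weights (total weight 9/2): Ludmila (weight 1) → 2/9; Ireneusz (weight 1/2) → 1/9; Zofia (weight 1) → 2/9; Danuta (weight 1/2) → 1/9; Urszula (weight 1/2) → 1/9; Franciszka (weight 1) → 2/9.
Ludmila is living and takes 2/9.
Ireneusz is living and takes 1/9.
Zofia is living and takes 2/9.
Danuta is living and takes 1/9.
Urszula predeceased; the 1/9 allotted to Urszula's branch passes to Urszula's issue by representation.
Eliasz is the sole taker at this level and receives the full 1/9.
Franciszka is living and takes 2/9.

Danuta 1/9; Eliasz 1/9; Franciszka 2/9; Ireneusz 1/9; Ludmila 2/9; Zofia 2/9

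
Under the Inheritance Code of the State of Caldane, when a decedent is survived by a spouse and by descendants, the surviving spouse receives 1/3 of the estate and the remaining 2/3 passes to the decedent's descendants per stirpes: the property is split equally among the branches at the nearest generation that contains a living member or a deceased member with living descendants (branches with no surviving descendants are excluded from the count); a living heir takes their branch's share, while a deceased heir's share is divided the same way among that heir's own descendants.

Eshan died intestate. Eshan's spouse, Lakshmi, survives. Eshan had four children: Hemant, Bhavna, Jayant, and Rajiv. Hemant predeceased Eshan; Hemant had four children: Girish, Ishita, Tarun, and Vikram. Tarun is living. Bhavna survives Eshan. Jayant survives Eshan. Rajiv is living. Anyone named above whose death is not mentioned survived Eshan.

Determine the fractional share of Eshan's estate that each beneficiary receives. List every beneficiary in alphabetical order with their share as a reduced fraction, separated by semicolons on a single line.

Bhavna 1/6; Girish 1/24; Ishita 1/24; Jayant 1/6; Lakshmi 1/3; Rajiv 1/6; Tarun 1/24; Vikram 1/24

Lakshmi, as surviving spouse, takes 1/3.
The remaining 2/3 passes to Eshan's descendants per stirpes.
The 2/3 is divided into 4 equal shares of 1/6 among Hemant, Bhavna, Jayant, Rajiv.
Hemant predeceased; the 1/6 allotted to Hemant's branch passes to Hemant's issue by representation.
The 1/6 is divided into 4 equal shares of 1/24 among Girish, Ishita, Tarun, Vikram.
Girish is living and takes 1/24.
Ishita is living and takes 1/24.
Tarun is living and takes 1/24.
Vikram is living and takes 1/24.
Bhavna is living and takes 1/6.
Jayant is living and takes 1/6.
Rajiv is living and takes 1/6.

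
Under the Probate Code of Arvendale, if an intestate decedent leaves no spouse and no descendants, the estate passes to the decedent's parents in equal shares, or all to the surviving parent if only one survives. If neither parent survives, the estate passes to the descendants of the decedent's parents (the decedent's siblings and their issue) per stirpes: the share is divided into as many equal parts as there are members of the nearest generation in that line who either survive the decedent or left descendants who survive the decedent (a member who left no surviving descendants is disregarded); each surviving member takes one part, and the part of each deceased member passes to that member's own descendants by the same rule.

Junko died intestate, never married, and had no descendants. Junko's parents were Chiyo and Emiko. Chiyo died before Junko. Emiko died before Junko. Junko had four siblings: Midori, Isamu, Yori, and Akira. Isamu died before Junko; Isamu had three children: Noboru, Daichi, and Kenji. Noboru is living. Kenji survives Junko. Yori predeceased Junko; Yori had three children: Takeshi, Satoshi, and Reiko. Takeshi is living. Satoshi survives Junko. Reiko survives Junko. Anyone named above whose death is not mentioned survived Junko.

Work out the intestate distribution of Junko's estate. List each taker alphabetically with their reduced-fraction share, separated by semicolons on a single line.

Neither parent survives and there are no descendants, so the estate passes to Junko's siblings and their issue per stirpes.
The estate is divided into 4 equal shares of 1/4 among Midori, Isamu, Yori, Akira.
Midori is living and takes 1/4.
Isamu predeceased; the 1/4 allotted to Isamu's branch passes to Isamu's issue by representation.
The 1/4 is divided into 3 equal shares of 1/12 among Noboru, Daichi, Kenji.
Noboru is living and takes 1/12.
Daichi is living and takes 1/12.
Kenji is living and takes 1/12.
Yori predeceased; the 1/4 allotted to Yori's branch passes to Yori's issue by representation.
The 1/4 is divided into 3 equal shares of 1/12 among Takeshi, Satoshi, Reiko.
Takeshi is living and takes 1/12.
Satoshi is living and takes 1/12.
Reiko is living and takes 1/12.
Akira is living and takes 1/4.

Akira 1/4; Daichi 1/12; Kenji 1/12; Midori 1/4; Noboru 1/12; Reiko 1/12; Satoshi 1/12; Takeshi 1/12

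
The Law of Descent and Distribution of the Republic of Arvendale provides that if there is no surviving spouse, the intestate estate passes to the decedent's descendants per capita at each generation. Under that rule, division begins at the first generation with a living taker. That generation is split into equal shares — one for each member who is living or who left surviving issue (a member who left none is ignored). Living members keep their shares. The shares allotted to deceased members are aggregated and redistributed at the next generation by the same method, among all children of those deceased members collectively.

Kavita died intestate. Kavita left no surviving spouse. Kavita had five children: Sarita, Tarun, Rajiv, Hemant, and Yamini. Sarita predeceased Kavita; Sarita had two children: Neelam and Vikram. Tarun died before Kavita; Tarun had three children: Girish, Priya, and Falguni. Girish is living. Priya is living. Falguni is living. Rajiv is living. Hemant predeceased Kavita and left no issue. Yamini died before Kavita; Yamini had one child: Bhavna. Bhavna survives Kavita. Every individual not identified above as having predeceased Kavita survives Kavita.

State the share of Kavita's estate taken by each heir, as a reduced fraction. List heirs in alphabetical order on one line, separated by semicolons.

Bhavna 1/8; Falguni 1/8; Girish 1/8; Neelam 1/8; Priya 1/8; Rajiv 1/4; Vikram 1/8

There is no surviving spouse, so the entire estate passes to Kavita's descendants per capita at each generation.
At generation 1 (Sarita, Tarun, Rajiv, Yamini) there are 4 shares of (1)/4 = 1/4 each.
Living: Rajiv — each takes 1/4.
Deceased: Sarita, Tarun, and Yamini. Their combined 3/4 is pooled and carried to generation 2.
At generation 2 (Neelam, Vikram, Girish, Priya, Falguni, Bhavna) there are 6 shares of (3/4)/6 = 1/8 each.
Living: Neelam, Vikram, Girish, Priya, Falguni, and Bhavna — each takes 1/8.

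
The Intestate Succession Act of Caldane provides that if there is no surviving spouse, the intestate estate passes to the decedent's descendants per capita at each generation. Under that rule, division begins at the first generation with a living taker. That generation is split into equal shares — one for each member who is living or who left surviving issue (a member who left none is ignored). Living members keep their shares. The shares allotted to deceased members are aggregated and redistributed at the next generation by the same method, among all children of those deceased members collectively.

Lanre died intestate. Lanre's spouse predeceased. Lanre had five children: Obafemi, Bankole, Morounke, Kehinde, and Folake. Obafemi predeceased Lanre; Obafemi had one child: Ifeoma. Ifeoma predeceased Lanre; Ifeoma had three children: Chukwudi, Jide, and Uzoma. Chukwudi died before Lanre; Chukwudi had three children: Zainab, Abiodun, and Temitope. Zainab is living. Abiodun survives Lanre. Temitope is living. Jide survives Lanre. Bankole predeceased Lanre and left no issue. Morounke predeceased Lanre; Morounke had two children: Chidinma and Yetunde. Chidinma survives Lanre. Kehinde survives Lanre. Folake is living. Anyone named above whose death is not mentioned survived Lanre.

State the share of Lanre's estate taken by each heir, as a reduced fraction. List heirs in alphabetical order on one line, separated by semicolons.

There is no surviving spouse, so the entire estate passes to Lanre's descendants per capita at each generation.
At generation 1 (Obafemi, Morounke, Kehinde, Folake) there are 4 shares of (1)/4 = 1/4 each.
Living: Kehinde and Folake — each takes 1/4.
Deceased: Obafemi and Morounke. Their combined 1/2 is pooled and carried to generation 2.
At generation 2 (Ifeoma, Chidinma, Yetunde) there are 3 shares of (1/2)/3 = 1/6 each.
Living: Chidinma and Yetunde — each takes 1/6.
Deceased: Ifeoma. That 1/6 share is carried to generation 3.
At generation 3 (Chukwudi, Jide, Uzoma) there are 3 shares of (1/6)/3 = 1/18 each.
Living: Jide and Uzoma — each takes 1/18.
Deceased: Chukwudi. That 1/18 share is carried to generation 4.
At generation 4 (Zainab, Abiodun, Temitope) there are 3 shares of (1/18)/3 = 1/54 each.
Living: Zainab, Abiodun, and Temitope — each takes 1/54.

Abiodun 1/54; Chidinma 1/6; Folake 1/4; Jide 1/18; Kehinde 1/4; Temitope 1/54; Uzoma 1/18; Yetunde 1/6; Zainab 1/54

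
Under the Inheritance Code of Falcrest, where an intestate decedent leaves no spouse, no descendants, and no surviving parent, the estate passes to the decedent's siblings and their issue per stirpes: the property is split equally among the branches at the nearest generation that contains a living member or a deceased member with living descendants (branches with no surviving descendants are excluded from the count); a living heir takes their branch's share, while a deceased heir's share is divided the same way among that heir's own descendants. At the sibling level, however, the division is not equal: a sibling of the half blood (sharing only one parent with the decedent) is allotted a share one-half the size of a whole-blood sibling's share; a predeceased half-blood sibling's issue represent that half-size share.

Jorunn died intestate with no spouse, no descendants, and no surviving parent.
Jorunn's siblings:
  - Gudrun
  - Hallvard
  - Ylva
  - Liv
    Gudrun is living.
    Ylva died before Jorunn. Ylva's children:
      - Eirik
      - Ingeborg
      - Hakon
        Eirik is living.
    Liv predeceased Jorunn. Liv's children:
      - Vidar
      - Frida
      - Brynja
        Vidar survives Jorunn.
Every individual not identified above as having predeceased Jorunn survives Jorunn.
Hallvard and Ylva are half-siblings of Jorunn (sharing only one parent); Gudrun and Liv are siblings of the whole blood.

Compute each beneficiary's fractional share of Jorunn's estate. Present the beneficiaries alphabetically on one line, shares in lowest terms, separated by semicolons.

Brynja 1/9; Eirik 1/18; Frida 1/9; Gudrun 1/3; Hakon 1/18; Hallvard 1/6; Ingeborg 1/18; Vidar 1/9

No spouse, descendants, or parent survives, so the estate passes to Jorunn's siblings per stirpes.
Half-blood siblings count for one-half the weight of whole-blood siblings at the initial division.
Dividing 1 in proportion to weights (total weight 3): Gudrun (weight 1) → 1/3; Hallvard (weight 1/2) → 1/6; Ylva (weight 1/2) → 1/6; Liv (weight 1) → 1/3.
Gudrun is living and takes 1/3.
Hallvard is living and takes 1/6.
Ylva predeceased; the 1/6 allotted to Ylva's branch passes to Ylva's issue by representation.
The 1/6 is divided into 3 equal shares of 1/18 among Eirik, Ingeborg, Hakon.
Eirik is living and takes 1/18.
Ingeborg is living and takes 1/18.
Hakon is living and takes 1/18.
Liv predeceased; the 1/3 allotted to Liv's branch passes to Liv's issue by representation.
The 1/3 is divided into 3 equal shares of 1/9 among Vidar, Frida, Brynja.
Vidar is living and takes 1/9.
Frida is living and takes 1/9.
Brynja is living and takes 1/9.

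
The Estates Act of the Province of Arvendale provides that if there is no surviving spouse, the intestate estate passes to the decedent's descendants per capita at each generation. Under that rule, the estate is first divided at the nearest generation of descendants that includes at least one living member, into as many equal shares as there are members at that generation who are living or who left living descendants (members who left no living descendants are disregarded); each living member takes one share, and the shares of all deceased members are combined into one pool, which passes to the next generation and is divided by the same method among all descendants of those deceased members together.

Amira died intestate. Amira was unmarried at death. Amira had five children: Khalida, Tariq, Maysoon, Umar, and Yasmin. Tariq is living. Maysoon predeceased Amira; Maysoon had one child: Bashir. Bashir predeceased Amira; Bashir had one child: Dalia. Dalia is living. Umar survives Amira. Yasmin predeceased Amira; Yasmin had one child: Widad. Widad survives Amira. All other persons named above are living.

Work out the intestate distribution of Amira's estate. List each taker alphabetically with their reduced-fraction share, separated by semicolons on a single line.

There is no surviving spouse, so the entire estate passes to Amira's descendants per capita at each generation.
At generation 1 (Khalida, Tariq, Maysoon, Umar, Yasmin) there are 5 shares of (1)/5 = 1/5 each.
Living: Khalida, Tariq, and Umar — each takes 1/5.
Deceased: Maysoon and Yasmin. Their combined 2/5 is pooled and carried to generation 2.
At generation 2 (Bashir, Widad) there are 2 shares of (2/5)/2 = 1/5 each.
Living: Widad — each takes 1/5.
Deceased: Bashir. That 1/5 share is carried to generation 3.
At generation 3 (Dalia) there are 1 shares of (1/5)/1 = 1/5 each.
Living: Dalia — each takes 1/5.

Dalia 1/5; Khalida 1/5; Tariq 1/5; Umar 1/5; Widad 1/5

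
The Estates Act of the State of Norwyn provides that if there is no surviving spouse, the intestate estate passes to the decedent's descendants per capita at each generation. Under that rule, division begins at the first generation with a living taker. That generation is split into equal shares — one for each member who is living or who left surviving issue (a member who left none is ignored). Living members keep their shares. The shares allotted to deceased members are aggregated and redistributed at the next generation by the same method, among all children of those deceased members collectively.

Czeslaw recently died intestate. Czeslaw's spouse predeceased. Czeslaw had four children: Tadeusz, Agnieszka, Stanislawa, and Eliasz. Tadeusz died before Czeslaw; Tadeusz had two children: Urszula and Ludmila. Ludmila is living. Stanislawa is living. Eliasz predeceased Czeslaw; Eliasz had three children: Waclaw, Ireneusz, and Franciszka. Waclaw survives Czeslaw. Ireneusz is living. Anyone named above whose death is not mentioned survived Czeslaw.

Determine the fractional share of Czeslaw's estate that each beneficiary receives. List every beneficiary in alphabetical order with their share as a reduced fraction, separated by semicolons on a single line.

There is no surviving spouse, so the entire estate passes to Czeslaw's descendants per capita at each generation.
At generation 1 (Tadeusz, Agnieszka, Stanislawa, Eliasz) there are 4 shares of (1)/4 = 1/4 each.
Living: Agnieszka and Stanislawa — each takes 1/4.
Deceased: Tadeusz and Eliasz. Their combined 1/2 is pooled and carried to generation 2.
At generation 2 (Urszula, Ludmila, Waclaw, Ireneusz, Franciszka) there are 5 shares of (1/2)/5 = 1/10 each.
Living: Urszula, Ludmila, Waclaw, Ireneusz, and Franciszka — each takes 1/10.

Agnieszka 1/4; Franciszka 1/10; Ireneusz 1/10; Ludmila 1/10; Stanislawa 1/4; Urszula 1/10; Waclaw 1/10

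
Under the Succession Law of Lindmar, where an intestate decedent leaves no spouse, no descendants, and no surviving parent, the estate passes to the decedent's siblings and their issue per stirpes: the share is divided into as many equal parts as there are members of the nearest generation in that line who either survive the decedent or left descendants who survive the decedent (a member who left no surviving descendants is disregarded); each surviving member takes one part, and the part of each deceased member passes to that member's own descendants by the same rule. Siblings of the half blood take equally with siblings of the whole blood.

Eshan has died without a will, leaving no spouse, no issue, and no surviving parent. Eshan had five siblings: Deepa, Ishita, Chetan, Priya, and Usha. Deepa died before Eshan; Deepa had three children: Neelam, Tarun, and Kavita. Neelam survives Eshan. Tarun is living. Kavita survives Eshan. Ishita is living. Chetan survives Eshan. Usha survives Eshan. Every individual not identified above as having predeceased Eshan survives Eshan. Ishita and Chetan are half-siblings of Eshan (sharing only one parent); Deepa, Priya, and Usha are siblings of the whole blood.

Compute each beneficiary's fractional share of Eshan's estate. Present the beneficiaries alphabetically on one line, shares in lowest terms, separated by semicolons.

Chetan 1/5; Ishita 1/5; Kavita 1/15; Neelam 1/15; Priya 1/5; Tarun 1/15; Usha 1/5

No spouse, descendants, or parent survives, so the estate passes to Eshan's siblings per stirpes.
Half-blood and whole-blood siblings take equally under the stated rule.
The estate is divided into 5 equal shares of 1/5 among Deepa, Ishita, Chetan, Priya, Usha.
Deepa predeceased; the 1/5 allotted to Deepa's branch passes to Deepa's issue by representation.
The 1/5 is divided into 3 equal shares of 1/15 among Neelam, Tarun, Kavita.
Neelam is living and takes 1/15.
Tarun is living and takes 1/15.
Kavita is living and takes 1/15.
Ishita is living and takes 1/5.
Chetan is living and takes 1/5.
Priya is living and takes 1/5.
Usha is living and takes 1/5.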